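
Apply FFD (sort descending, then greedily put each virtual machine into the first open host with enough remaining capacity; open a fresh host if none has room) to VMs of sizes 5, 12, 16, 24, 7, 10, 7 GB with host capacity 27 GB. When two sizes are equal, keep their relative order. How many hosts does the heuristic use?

4

Sorted descending: 24, 16, 12, 10, 7, 7, 5.
  24 → host 1 (new)  [load 24/27]
  16 → host 2 (new)  [load 16/27]
  12 → host 3 (new)  [load 12/27]
  10 → host 2  [load 26/27]
  7 → host 3  [load 19/27]
  7 → host 3  [load 26/27]
  5 → host 4 (new)  [load 5/27]
4 hosts opened.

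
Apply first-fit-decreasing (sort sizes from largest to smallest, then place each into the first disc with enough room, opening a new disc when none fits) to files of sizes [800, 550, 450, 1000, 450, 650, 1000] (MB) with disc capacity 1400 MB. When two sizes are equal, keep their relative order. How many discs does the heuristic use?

5

Sorted descending: 1000, 1000, 800, 650, 550, 450, 450.
  1000 → disc 1 (new)  [load 1000/1400]
  1000 → disc 2 (new)  [load 1000/1400]
  800 → disc 3 (new)  [load 800/1400]
  650 → disc 4 (new)  [load 650/1400]
  550 → disc 3  [load 1350/1400]
  450 → disc 4  [load 1100/1400]
  450 → disc 5 (new)  [load 450/1400]
5 discs opened.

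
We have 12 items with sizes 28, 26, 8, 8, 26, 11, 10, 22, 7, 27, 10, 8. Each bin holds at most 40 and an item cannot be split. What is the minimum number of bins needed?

Total = 28 + 27 + 26 + 26 + 22 + 11 + 10 + 10 + 8 + 8 + 8 + 7 = 191.
Lower bound: ⌈191/40⌉ = 5 bins.
A packing using 6 bins:
  bin 1: 28 + 11 = 39
  bin 2: 27 + 10 = 37
  bin 3: 26 + 10 = 36
  bin 4: 26 + 8 = 34
  bin 5: 22 + 8 + 8 = 38
  bin 6: 7 = 7
No arrangement into 5 bins stays within capacity, so 6 is optimal.

6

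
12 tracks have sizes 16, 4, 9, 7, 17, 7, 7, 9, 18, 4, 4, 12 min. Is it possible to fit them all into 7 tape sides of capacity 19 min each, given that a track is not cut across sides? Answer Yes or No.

A valid assignment using 7 tape sides:
  side 1: 18 = 18
  side 2: 17 = 17
  side 3: 16 = 16
  side 4: 12 + 7 = 19
  side 5: 9 + 9 = 18
  side 6: 7 + 7 + 4 = 18
  side 7: 4 + 4 = 8
Every load is within 19 min, so 7 tape sides suffice.

Yes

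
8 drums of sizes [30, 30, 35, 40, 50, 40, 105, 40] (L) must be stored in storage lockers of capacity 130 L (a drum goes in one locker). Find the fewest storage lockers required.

Total = 105 + 50 + 40 + 40 + 40 + 35 + 30 + 30 = 370 L.
Lower bound: ⌈370/130⌉ = 3 storage lockers.
A packing using 4 storage lockers:
  locker 1: 105 = 105
  locker 2: 50 + 40 + 40 = 130
  locker 3: 40 + 35 + 30 = 105
  locker 4: 30 = 30
No arrangement into 3 storage lockers stays within capacity, so 4 is optimal.

4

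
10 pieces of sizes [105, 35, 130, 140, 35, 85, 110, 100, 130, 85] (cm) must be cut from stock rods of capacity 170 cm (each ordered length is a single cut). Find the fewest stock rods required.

Total = 140 + 130 + 130 + 110 + 105 + 100 + 85 + 85 + 35 + 35 = 955 cm.
Lower bound: ⌈955/170⌉ = 6 stock rods.
A packing using 7 stock rods:
  stock rod 1: 140 = 140
  stock rod 2: 130 + 35 = 165
  stock rod 3: 130 + 35 = 165
  stock rod 4: 110 = 110
  stock rod 5: 105 = 105
  stock rod 6: 100 = 100
  stock rod 7: 85 + 85 = 170
No arrangement into 6 stock rods stays within capacity, so 7 is optimal.

7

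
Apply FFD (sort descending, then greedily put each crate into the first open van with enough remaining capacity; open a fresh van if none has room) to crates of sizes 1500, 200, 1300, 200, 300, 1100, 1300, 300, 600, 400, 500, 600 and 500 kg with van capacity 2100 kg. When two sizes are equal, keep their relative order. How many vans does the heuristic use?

Sorted descending: 1500, 1300, 1300, 1100, 600, 600, 500, 500, 400, 300, 300, 200, 200.
  1500 → van 1 (new)  [load 1500/2100]
  1300 → van 2 (new)  [load 1300/2100]
  1300 → van 3 (new)  [load 1300/2100]
  1100 → van 4 (new)  [load 1100/2100]
  600 → van 1  [load 2100/2100]
  600 → van 2  [load 1900/2100]
  500 → van 3  [load 1800/2100]
  500 → van 4  [load 1600/2100]
  400 → van 4  [load 2000/2100]
  300 → van 3  [load 2100/2100]
  300 → van 5 (new)  [load 300/2100]
  200 → van 2  [load 2100/2100]
  200 → van 5  [load 500/2100]
5 vans opened.

5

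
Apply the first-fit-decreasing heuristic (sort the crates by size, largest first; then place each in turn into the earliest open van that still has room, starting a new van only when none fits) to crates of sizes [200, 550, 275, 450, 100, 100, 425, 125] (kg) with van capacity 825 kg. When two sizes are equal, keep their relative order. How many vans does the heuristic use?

Sorted descending: 550, 450, 425, 275, 200, 125, 100, 100.
  550 → van 1 (new)  [load 550/825]
  450 → van 2 (new)  [load 450/825]
  425 → van 3 (new)  [load 425/825]
  275 → van 1  [load 825/825]
  200 → van 2  [load 650/825]
  125 → van 2  [load 775/825]
  100 → van 3  [load 525/825]
  100 → van 3  [load 625/825]
3 vans opened.

3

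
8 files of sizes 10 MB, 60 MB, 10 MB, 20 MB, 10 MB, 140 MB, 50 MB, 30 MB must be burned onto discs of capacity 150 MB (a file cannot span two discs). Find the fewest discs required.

Total = 140 + 60 + 50 + 30 + 20 + 10 + 10 + 10 = 330 MB.
Lower bound: ⌈330/150⌉ = 3 discs.
A packing using 3 discs:
  disc 1: 140 + 10 = 150
  disc 2: 60 + 50 + 30 + 10 = 150
  disc 3: 20 + 10 = 30
This matches the lower bound, so 3 is optimal.

3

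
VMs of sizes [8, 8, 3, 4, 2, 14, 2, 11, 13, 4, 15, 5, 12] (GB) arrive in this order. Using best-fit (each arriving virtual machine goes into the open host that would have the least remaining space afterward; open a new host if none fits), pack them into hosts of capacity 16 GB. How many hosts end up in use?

  8 → host 1 (new)  [load 8/16]
  8 → host 1  [load 16/16]
  3 → host 2 (new)  [load 3/16]
  4 → host 2  [load 7/16]
  2 → host 2  [load 9/16]
  14 → host 3 (new)  [load 14/16]
  2 → host 3  [load 16/16]
  11 → host 4 (new)  [load 11/16]
  13 → host 5 (new)  [load 13/16]
  4 → host 4  [load 15/16]
  15 → host 6 (new)  [load 15/16]
  5 → host 2  [load 14/16]
  12 → host 7 (new)  [load 12/16]
7 hosts opened.

7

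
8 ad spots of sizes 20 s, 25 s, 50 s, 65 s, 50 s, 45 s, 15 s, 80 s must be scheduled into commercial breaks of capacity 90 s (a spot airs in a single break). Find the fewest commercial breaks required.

5

Total = 80 + 65 + 50 + 50 + 45 + 25 + 20 + 15 = 350 s.
Lower bound: ⌈350/90⌉ = 4 commercial breaks.
A packing using 5 commercial breaks:
  break 1: 80 = 80
  break 2: 65 + 25 = 90
  break 3: 50 + 20 + 15 = 85
  break 4: 50 = 50
  break 5: 45 = 45
No arrangement into 4 commercial breaks stays within capacity, so 5 is optimal.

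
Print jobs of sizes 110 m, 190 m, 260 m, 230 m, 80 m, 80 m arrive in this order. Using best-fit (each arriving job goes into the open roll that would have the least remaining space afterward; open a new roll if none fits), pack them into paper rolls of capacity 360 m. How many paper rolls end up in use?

3

  110 → roll 1 (new)  [load 110/360]
  190 → roll 1  [load 300/360]
  260 → roll 2 (new)  [load 260/360]
  230 → roll 3 (new)  [load 230/360]
  80 → roll 2  [load 340/360]
  80 → roll 3  [load 310/360]
3 paper rolls opened.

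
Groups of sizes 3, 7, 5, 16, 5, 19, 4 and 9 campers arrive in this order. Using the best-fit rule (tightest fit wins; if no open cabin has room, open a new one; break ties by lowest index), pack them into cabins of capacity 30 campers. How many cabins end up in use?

  3 → cabin 1 (new)  [load 3/30]
  7 → cabin 1  [load 10/30]
  5 → cabin 1  [load 15/30]
  16 → cabin 2 (new)  [load 16/30]
  5 → cabin 2  [load 21/30]
  19 → cabin 3 (new)  [load 19/30]
  4 → cabin 2  [load 25/30]
  9 → cabin 3  [load 28/30]
3 cabins opened.

3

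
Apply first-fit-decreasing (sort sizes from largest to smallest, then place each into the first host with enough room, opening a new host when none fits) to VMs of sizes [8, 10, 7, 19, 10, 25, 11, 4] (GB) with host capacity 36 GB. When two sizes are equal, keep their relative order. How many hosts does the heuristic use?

3

Sorted descending: 25, 19, 11, 10, 10, 8, 7, 4.
  25 → host 1 (new)  [load 25/36]
  19 → host 2 (new)  [load 19/36]
  11 → host 1  [load 36/36]
  10 → host 2  [load 29/36]
  10 → host 3 (new)  [load 10/36]
  8 → host 3  [load 18/36]
  7 → host 2  [load 36/36]
  4 → host 3  [load 22/36]
3 hosts opened.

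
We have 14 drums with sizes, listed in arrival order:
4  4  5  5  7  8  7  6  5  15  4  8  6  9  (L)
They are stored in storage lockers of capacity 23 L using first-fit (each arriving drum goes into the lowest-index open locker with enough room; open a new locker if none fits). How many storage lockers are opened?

5

  4 → locker 1 (new)  [load 4/23]
  4 → locker 1  [load 8/23]
  5 → locker 1  [load 13/23]
  5 → locker 1  [load 18/23]
  7 → locker 2 (new)  [load 7/23]
  8 → locker 2  [load 15/23]
  7 → locker 2  [load 22/23]
  6 → locker 3 (new)  [load 6/23]
  5 → locker 1  [load 23/23]
  15 → locker 3  [load 21/23]
  4 → locker 4 (new)  [load 4/23]
  8 → locker 4  [load 12/23]
  6 → locker 4  [load 18/23]
  9 → locker 5 (new)  [load 9/23]
5 storage lockers opened.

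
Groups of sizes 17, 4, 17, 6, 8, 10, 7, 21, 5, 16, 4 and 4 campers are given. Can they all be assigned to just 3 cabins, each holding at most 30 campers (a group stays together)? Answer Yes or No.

No

Total = 119 campers; ⌈119/30⌉ = 4.
At least 4 cabins are required, but only 3 are allowed.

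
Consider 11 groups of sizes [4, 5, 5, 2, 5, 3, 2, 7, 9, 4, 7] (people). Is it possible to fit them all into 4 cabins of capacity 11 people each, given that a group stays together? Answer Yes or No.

Total = 53 people; ⌈53/11⌉ = 5.
At least 5 cabins are required, but only 4 are allowed.

No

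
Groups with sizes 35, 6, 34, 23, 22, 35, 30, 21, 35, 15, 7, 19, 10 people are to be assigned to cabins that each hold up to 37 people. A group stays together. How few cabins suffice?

Total = 35 + 35 + 35 + 34 + 30 + 23 + 22 + 21 + 19 + 15 + 10 + 7 + 6 = 292 people.
Lower bound: ⌈292/37⌉ = 8 cabins.
Also, 9 groups each exceed 37/2 people, and no two of those can share a cabin, so at least 9 cabins are needed.
A packing using 9 cabins:
  cabin 1: 35 = 35
  cabin 2: 35 = 35
  cabin 3: 35 = 35
  cabin 4: 34 = 34
  cabin 5: 30 + 7 = 37
  cabin 6: 23 + 10 = 33
  cabin 7: 22 + 15 = 37
  cabin 8: 21 + 6 = 27
  cabin 9: 19 = 19
This matches the lower bound, so 9 is optimal.

9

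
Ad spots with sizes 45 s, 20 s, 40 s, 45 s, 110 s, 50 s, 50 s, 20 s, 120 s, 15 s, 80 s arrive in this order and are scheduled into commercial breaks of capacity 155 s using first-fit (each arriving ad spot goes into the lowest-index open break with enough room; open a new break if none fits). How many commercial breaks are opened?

  45 → break 1 (new)  [load 45/155]
  20 → break 1  [load 65/155]
  40 → break 1  [load 105/155]
  45 → break 1  [load 150/155]
  110 → break 2 (new)  [load 110/155]
  50 → break 3 (new)  [load 50/155]
  50 → break 3  [load 100/155]
  20 → break 2  [load 130/155]
  120 → break 4 (new)  [load 120/155]
  15 → break 2  [load 145/155]
  80 → break 5 (new)  [load 80/155]
5 commercial breaks opened.

5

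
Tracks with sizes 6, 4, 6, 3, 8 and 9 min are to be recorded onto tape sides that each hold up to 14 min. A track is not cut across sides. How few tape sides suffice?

Total = 9 + 8 + 6 + 6 + 4 + 3 = 36 min.
Lower bound: ⌈36/14⌉ = 3 tape sides.
A packing using 3 tape sides:
  side 1: 9 + 4 = 13
  side 2: 8 + 6 = 14
  side 3: 6 + 3 = 9
This matches the lower bound, so 3 is optimal.

3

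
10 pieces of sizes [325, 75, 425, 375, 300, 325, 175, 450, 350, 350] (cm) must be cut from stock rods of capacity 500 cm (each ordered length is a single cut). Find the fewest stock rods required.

8

Total = 450 + 425 + 375 + 350 + 350 + 325 + 325 + 300 + 175 + 75 = 3150 cm.
Lower bound: ⌈3150/500⌉ = 7 stock rods.
Also, 8 pieces each exceed 250 cm, and no two of those can share a stock rod, so at least 8 stock rods are needed.
A packing using 8 stock rods:
  stock rod 1: 450 = 450
  stock rod 2: 425 + 75 = 500
  stock rod 3: 375 = 375
  stock rod 4: 350 = 350
  stock rod 5: 350 = 350
  stock rod 6: 325 + 175 = 500
  stock rod 7: 325 = 325
  stock rod 8: 300 = 300
This matches the lower bound, so 8 is optimal.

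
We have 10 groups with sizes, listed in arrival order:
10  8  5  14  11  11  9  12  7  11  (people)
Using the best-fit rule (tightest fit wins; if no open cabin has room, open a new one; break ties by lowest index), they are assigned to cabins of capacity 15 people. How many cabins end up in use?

8

  10 → cabin 1 (new)  [load 10/15]
  8 → cabin 2 (new)  [load 8/15]
  5 → cabin 1  [load 15/15]
  14 → cabin 3 (new)  [load 14/15]
  11 → cabin 4 (new)  [load 11/15]
  11 → cabin 5 (new)  [load 11/15]
  9 → cabin 6 (new)  [load 9/15]
  12 → cabin 7 (new)  [load 12/15]
  7 → cabin 2  [load 15/15]
  11 → cabin 8 (new)  [load 11/15]
8 cabins opened.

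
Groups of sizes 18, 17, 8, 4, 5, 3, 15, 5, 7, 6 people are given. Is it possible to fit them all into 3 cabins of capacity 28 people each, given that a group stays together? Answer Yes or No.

Total = 88 people; ⌈88/28⌉ = 4.
At least 4 cabins are required, but only 3 are allowed.

No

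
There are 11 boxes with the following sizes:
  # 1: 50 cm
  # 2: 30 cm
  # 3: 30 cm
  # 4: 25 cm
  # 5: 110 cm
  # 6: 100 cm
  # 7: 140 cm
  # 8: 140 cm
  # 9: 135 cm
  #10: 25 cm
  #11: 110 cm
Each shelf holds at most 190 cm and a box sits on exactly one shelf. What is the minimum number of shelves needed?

6

Total = 140 + 140 + 135 + 110 + 110 + 100 + 50 + 30 + 30 + 25 + 25 = 895 cm.
Lower bound: ⌈895/190⌉ = 5 shelves.
Also, 6 boxes each exceed 95 cm, and no two of those can share a shelf, so at least 6 shelves are needed.
A packing using 6 shelves:
  shelf 1: 140 + 50 = 190
  shelf 2: 140 + 30 = 170
  shelf 3: 135 + 30 + 25 = 190
  shelf 4: 110 + 25 = 135
  shelf 5: 110 = 110
  shelf 6: 100 = 100
This matches the lower bound, so 6 is optimal.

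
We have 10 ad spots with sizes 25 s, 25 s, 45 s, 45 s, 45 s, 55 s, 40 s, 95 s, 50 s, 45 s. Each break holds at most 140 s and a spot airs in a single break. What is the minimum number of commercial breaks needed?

Total = 95 + 55 + 50 + 45 + 45 + 45 + 45 + 40 + 25 + 25 = 470 s.
Lower bound: ⌈470/140⌉ = 4 commercial breaks.
A packing using 4 commercial breaks:
  break 1: 95 + 45 = 140
  break 2: 55 + 50 + 25 = 130
  break 3: 45 + 45 + 45 = 135
  break 4: 40 + 25 = 65
This matches the lower bound, so 4 is optimal.

4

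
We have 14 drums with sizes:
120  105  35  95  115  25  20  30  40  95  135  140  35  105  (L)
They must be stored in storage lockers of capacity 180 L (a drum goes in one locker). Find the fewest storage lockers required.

Total = 140 + 135 + 120 + 115 + 105 + 105 + 95 + 95 + 40 + 35 + 35 + 30 + 25 + 20 = 1095 L.
Lower bound: ⌈1095/180⌉ = 7 storage lockers.
Also, 8 drums each exceed 90 L, and no two of those can share a locker, so at least 8 storage lockers are needed.
A packing using 8 storage lockers:
  locker 1: 140 + 40 = 180
  locker 2: 135 + 35 = 170
  locker 3: 120 + 35 + 25 = 180
  locker 4: 115 + 30 + 20 = 165
  locker 5: 105 = 105
  locker 6: 105 = 105
  locker 7: 95 = 95
  locker 8: 95 = 95
This matches the lower bound, so 8 is optimal.

8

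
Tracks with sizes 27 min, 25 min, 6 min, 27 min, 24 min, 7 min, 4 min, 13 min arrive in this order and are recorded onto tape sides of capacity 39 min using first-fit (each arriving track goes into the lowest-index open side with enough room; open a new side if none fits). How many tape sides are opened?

4

  27 → side 1 (new)  [load 27/39]
  25 → side 2 (new)  [load 25/39]
  6 → side 1  [load 33/39]
  27 → side 3 (new)  [load 27/39]
  24 → side 4 (new)  [load 24/39]
  7 → side 2  [load 32/39]
  4 → side 1  [load 37/39]
  13 → side 4  [load 37/39]
4 tape sides opened.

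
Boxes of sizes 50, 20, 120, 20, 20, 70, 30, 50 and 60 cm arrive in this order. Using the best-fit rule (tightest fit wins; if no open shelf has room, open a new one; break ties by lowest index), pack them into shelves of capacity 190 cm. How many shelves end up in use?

3

  50 → shelf 1 (new)  [load 50/190]
  20 → shelf 1  [load 70/190]
  120 → shelf 1  [load 190/190]
  20 → shelf 2 (new)  [load 20/190]
  20 → shelf 2  [load 40/190]
  70 → shelf 2  [load 110/190]
  30 → shelf 2  [load 140/190]
  50 → shelf 2  [load 190/190]
  60 → shelf 3 (new)  [load 60/190]
3 shelves opened.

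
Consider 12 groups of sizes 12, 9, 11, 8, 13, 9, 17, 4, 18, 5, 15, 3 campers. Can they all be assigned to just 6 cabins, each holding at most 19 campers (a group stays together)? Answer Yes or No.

Total = 124 campers; ⌈124/19⌉ = 7.
At least 7 cabins are required, but only 6 are allowed.

No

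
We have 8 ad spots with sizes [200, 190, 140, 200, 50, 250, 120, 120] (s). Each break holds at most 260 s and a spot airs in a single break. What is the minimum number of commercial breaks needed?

Total = 250 + 200 + 200 + 190 + 140 + 120 + 120 + 50 = 1270 s.
Lower bound: ⌈1270/260⌉ = 5 commercial breaks.
A packing using 6 commercial breaks:
  break 1: 250 = 250
  break 2: 200 + 50 = 250
  break 3: 200 = 200
  break 4: 190 = 190
  break 5: 140 + 120 = 260
  break 6: 120 = 120
No arrangement into 5 commercial breaks stays within capacity, so 6 is optimal.

6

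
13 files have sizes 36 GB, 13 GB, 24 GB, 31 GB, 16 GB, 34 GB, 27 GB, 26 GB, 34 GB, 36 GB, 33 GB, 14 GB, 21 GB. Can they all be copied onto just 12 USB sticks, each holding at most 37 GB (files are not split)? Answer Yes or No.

A valid assignment using 11 USB sticks:
  USB stick 1: 36 = 36
  USB stick 2: 36 = 36
  USB stick 3: 34 = 34
  USB stick 4: 34 = 34
  USB stick 5: 33 = 33
  USB stick 6: 31 = 31
  USB stick 7: 27 = 27
  USB stick 8: 26 = 26
  USB stick 9: 24 + 13 = 37
  USB stick 10: 21 + 16 = 37
  USB stick 11: 14 = 14
That uses only 11 ≤ 12, so 12 USB sticks are enough.

Yes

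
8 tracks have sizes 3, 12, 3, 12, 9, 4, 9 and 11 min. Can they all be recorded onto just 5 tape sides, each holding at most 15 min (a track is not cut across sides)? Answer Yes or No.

Yes

A valid assignment using 5 tape sides:
  side 1: 12 + 3 = 15
  side 2: 12 + 3 = 15
  side 3: 11 + 4 = 15
  side 4: 9 = 9
  side 5: 9 = 9
Every load is within 15 min, so 5 tape sides suffice.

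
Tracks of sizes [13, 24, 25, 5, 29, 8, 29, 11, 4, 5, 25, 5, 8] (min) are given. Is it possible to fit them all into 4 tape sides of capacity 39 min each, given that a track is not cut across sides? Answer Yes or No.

No

Total = 191 min; ⌈191/39⌉ = 5.
At least 5 tape sides are required, but only 4 are allowed.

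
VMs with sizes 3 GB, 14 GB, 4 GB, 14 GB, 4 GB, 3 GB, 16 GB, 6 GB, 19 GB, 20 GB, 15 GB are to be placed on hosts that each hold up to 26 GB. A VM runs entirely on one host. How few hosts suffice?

6

Total = 20 + 19 + 16 + 15 + 14 + 14 + 6 + 4 + 4 + 3 + 3 = 118 GB.
Lower bound: ⌈118/26⌉ = 5 hosts.
Also, 6 VMs each exceed 13 GB, and no two of those can share a host, so at least 6 hosts are needed.
A packing using 6 hosts:
  host 1: 20 + 6 = 26
  host 2: 19 + 4 + 3 = 26
  host 3: 16 + 4 + 3 = 23
  host 4: 15 = 15
  host 5: 14 = 14
  host 6: 14 = 14
This matches the lower bound, so 6 is optimal.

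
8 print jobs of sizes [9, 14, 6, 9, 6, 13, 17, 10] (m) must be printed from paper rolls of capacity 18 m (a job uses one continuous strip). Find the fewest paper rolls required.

6

Total = 17 + 14 + 13 + 10 + 9 + 9 + 6 + 6 = 84 m.
Lower bound: ⌈84/18⌉ = 5 paper rolls.
A packing using 6 paper rolls:
  roll 1: 17 = 17
  roll 2: 14 = 14
  roll 3: 13 = 13
  roll 4: 10 + 6 = 16
  roll 5: 9 + 9 = 18
  roll 6: 6 = 6
No arrangement into 5 paper rolls stays within capacity, so 6 is optimal.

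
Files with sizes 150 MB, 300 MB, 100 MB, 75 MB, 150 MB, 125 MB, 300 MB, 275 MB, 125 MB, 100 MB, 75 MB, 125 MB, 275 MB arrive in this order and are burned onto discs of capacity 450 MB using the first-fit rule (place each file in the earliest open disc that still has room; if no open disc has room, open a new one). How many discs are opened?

5

  150 → disc 1 (new)  [load 150/450]
  300 → disc 1  [load 450/450]
  100 → disc 2 (new)  [load 100/450]
  75 → disc 2  [load 175/450]
  150 → disc 2  [load 325/450]
  125 → disc 2  [load 450/450]
  300 → disc 3 (new)  [load 300/450]
  275 → disc 4 (new)  [load 275/450]
  125 → disc 3  [load 425/450]
  100 → disc 4  [load 375/450]
  75 → disc 4  [load 450/450]
  125 → disc 5 (new)  [load 125/450]
  275 → disc 5  [load 400/450]
5 discs opened.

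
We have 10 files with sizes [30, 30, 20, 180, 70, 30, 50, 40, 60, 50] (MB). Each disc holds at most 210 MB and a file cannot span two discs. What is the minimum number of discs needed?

3

Total = 180 + 70 + 60 + 50 + 50 + 40 + 30 + 30 + 30 + 20 = 560 MB.
Lower bound: ⌈560/210⌉ = 3 discs.
A packing using 3 discs:
  disc 1: 180 + 30 = 210
  disc 2: 70 + 60 + 50 + 30 = 210
  disc 3: 50 + 40 + 30 + 20 = 140
This matches the lower bound, so 3 is optimal.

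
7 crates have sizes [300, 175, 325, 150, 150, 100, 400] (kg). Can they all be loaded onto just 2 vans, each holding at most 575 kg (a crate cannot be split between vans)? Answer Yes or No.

No

Total = 1600 kg; ⌈1600/575⌉ = 3.
At least 3 vans are required, but only 2 are allowed.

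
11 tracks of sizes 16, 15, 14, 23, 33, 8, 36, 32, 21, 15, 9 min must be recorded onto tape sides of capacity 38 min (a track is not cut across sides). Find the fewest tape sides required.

7

Total = 36 + 33 + 32 + 23 + 21 + 16 + 15 + 15 + 14 + 9 + 8 = 222 min.
Lower bound: ⌈222/38⌉ = 6 tape sides.
A packing using 7 tape sides:
  side 1: 36 = 36
  side 2: 33 = 33
  side 3: 32 = 32
  side 4: 23 + 15 = 38
  side 5: 21 + 16 = 37
  side 6: 15 + 14 + 9 = 38
  side 7: 8 = 8
No arrangement into 6 tape sides stays within capacity, so 7 is optimal.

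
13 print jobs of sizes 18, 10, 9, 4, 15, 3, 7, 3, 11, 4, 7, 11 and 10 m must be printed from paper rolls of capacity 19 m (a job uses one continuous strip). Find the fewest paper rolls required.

Total = 18 + 15 + 11 + 11 + 10 + 10 + 9 + 7 + 7 + 4 + 4 + 3 + 3 = 112 m.
Lower bound: ⌈112/19⌉ = 6 paper rolls.
A packing using 7 paper rolls:
  roll 1: 18 = 18
  roll 2: 15 + 4 = 19
  roll 3: 11 + 7 = 18
  roll 4: 11 + 7 = 18
  roll 5: 10 + 9 = 19
  roll 6: 10 + 4 + 3 = 17
  roll 7: 3 = 3
No arrangement into 6 paper rolls stays within capacity, so 7 is optimal.

7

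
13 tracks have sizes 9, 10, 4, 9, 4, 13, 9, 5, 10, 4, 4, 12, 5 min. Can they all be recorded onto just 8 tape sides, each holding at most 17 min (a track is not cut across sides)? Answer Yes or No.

Yes

A valid assignment using 7 tape sides:
  side 1: 13 + 4 = 17
  side 2: 12 + 5 = 17
  side 3: 10 + 5 = 15
  side 4: 10 + 4 = 14
  side 5: 9 + 4 + 4 = 17
  side 6: 9 = 9
  side 7: 9 = 9
That uses only 7 ≤ 8, so 8 tape sides are enough.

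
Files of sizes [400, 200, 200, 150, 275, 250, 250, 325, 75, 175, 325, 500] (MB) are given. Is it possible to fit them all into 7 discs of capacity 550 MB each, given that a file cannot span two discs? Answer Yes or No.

A valid assignment using 6 discs:
  disc 1: 500 = 500
  disc 2: 400 + 150 = 550
  disc 3: 325 + 200 = 525
  disc 4: 325 + 200 = 525
  disc 5: 275 + 250 = 525
  disc 6: 250 + 175 + 75 = 500
That uses only 6 ≤ 7, so 7 discs are enough.

Yes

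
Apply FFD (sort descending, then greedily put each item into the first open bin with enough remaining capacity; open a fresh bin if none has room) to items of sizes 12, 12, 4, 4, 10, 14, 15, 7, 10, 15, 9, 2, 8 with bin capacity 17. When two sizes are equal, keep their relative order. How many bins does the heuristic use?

Sorted descending: 15, 15, 14, 12, 12, 10, 10, 9, 8, 7, 4, 4, 2.
  15 → bin 1 (new)  [load 15/17]
  15 → bin 2 (new)  [load 15/17]
  14 → bin 3 (new)  [load 14/17]
  12 → bin 4 (new)  [load 12/17]
  12 → bin 5 (new)  [load 12/17]
  10 → bin 6 (new)  [load 10/17]
  10 → bin 7 (new)  [load 10/17]
  9 → bin 8 (new)  [load 9/17]
  8 → bin 8  [load 17/17]
  7 → bin 6  [load 17/17]
  4 → bin 4  [load 16/17]
  4 → bin 5  [load 16/17]
  2 → bin 1  [load 17/17]
8 bins opened.

8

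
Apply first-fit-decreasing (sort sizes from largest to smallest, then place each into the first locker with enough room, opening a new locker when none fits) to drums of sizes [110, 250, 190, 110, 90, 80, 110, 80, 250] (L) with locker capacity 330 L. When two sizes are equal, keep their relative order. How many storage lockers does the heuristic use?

4

Sorted descending: 250, 250, 190, 110, 110, 110, 90, 80, 80.
  250 → locker 1 (new)  [load 250/330]
  250 → locker 2 (new)  [load 250/330]
  190 → locker 3 (new)  [load 190/330]
  110 → locker 3  [load 300/330]
  110 → locker 4 (new)  [load 110/330]
  110 → locker 4  [load 220/330]
  90 → locker 4  [load 310/330]
  80 → locker 1  [load 330/330]
  80 → locker 2  [load 330/330]
4 storage lockers opened.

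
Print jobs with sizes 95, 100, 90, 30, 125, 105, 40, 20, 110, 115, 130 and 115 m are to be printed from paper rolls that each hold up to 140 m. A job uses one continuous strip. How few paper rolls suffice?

Total = 130 + 125 + 115 + 115 + 110 + 105 + 100 + 95 + 90 + 40 + 30 + 20 = 1075 m.
Lower bound: ⌈1075/140⌉ = 8 paper rolls.
Also, 9 print jobs each exceed 70 m, and no two of those can share a roll, so at least 9 paper rolls are needed.
A packing using 9 paper rolls:
  roll 1: 130 = 130
  roll 2: 125 = 125
  roll 3: 115 + 20 = 135
  roll 4: 115 = 115
  roll 5: 110 + 30 = 140
  roll 6: 105 = 105
  roll 7: 100 + 40 = 140
  roll 8: 95 = 95
  roll 9: 90 = 90
This matches the lower bound, so 9 is optimal.

9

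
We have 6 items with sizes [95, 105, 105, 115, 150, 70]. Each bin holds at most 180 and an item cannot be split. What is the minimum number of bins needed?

Total = 150 + 115 + 105 + 105 + 95 + 70 = 640.
Lower bound: ⌈640/180⌉ = 4 bins.
Also, 5 items each exceed 90, and no two of those can share a bin, so at least 5 bins are needed.
A packing using 5 bins:
  bin 1: 150 = 150
  bin 2: 115 = 115
  bin 3: 105 + 70 = 175
  bin 4: 105 = 105
  bin 5: 95 = 95
This matches the lower bound, so 5 is optimal.

5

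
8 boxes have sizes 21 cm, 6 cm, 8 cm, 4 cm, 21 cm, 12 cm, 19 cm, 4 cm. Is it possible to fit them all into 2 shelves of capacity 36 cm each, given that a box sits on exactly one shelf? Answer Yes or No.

Total = 95 cm; ⌈95/36⌉ = 3.
At least 3 shelves are required, but only 2 are allowed.

No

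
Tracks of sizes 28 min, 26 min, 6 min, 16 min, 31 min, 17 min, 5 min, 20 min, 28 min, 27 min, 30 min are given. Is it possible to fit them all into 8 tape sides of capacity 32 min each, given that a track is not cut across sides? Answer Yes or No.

No

Total = 234 min; ⌈234/32⌉ = 8.
The bound of 8 does not rule out 8, but exhaustive search shows no assignment into 8 tape sides of capacity 32 min exists — the minimum is 9.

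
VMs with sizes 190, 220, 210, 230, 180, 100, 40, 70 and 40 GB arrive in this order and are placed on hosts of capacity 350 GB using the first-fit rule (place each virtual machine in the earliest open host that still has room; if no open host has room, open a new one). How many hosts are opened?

  190 → host 1 (new)  [load 190/350]
  220 → host 2 (new)  [load 220/350]
  210 → host 3 (new)  [load 210/350]
  230 → host 4 (new)  [load 230/350]
  180 → host 5 (new)  [load 180/350]
  100 → host 1  [load 290/350]
  40 → host 1  [load 330/350]
  70 → host 2  [load 290/350]
  40 → host 2  [load 330/350]
5 hosts opened.

5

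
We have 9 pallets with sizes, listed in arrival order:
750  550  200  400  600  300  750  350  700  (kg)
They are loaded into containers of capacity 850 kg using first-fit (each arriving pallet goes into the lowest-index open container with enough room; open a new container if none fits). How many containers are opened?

  750 → container 1 (new)  [load 750/850]
  550 → container 2 (new)  [load 550/850]
  200 → container 2  [load 750/850]
  400 → container 3 (new)  [load 400/850]
  600 → container 4 (new)  [load 600/850]
  300 → container 3  [load 700/850]
  750 → container 5 (new)  [load 750/850]
  350 → container 6 (new)  [load 350/850]
  700 → container 7 (new)  [load 700/850]
7 containers opened.

7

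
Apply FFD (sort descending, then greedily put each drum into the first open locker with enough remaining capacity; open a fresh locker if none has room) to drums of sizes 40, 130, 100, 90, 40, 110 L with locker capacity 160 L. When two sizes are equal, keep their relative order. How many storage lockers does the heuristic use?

4

Sorted descending: 130, 110, 100, 90, 40, 40.
  130 → locker 1 (new)  [load 130/160]
  110 → locker 2 (new)  [load 110/160]
  100 → locker 3 (new)  [load 100/160]
  90 → locker 4 (new)  [load 90/160]
  40 → locker 2  [load 150/160]
  40 → locker 3  [load 140/160]
4 storage lockers opened.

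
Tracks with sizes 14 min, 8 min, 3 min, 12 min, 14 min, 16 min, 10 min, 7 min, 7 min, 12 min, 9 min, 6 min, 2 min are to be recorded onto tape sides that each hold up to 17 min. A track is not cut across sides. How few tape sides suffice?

Total = 16 + 14 + 14 + 12 + 12 + 10 + 9 + 8 + 7 + 7 + 6 + 3 + 2 = 120 min.
Lower bound: ⌈120/17⌉ = 8 tape sides.
A packing using 8 tape sides:
  side 1: 16 = 16
  side 2: 14 + 3 = 17
  side 3: 14 + 2 = 16
  side 4: 12 = 12
  side 5: 12 = 12
  side 6: 10 + 7 = 17
  side 7: 9 + 8 = 17
  side 8: 7 + 6 = 13
This matches the lower bound, so 8 is optimal.

8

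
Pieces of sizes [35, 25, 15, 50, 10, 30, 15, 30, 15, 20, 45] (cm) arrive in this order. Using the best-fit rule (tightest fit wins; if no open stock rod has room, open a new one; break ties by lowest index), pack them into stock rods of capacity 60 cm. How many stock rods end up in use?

6

  35 → stock rod 1 (new)  [load 35/60]
  25 → stock rod 1  [load 60/60]
  15 → stock rod 2 (new)  [load 15/60]
  50 → stock rod 3 (new)  [load 50/60]
  10 → stock rod 3  [load 60/60]
  30 → stock rod 2  [load 45/60]
  15 → stock rod 2  [load 60/60]
  30 → stock rod 4 (new)  [load 30/60]
  15 → stock rod 4  [load 45/60]
  20 → stock rod 5 (new)  [load 20/60]
  45 → stock rod 6 (new)  [load 45/60]
6 stock rods opened.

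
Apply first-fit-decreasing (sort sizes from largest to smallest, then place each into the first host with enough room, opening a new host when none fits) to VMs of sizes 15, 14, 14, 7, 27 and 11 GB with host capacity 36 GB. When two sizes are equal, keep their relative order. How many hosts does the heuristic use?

Sorted descending: 27, 15, 14, 14, 11, 7.
  27 → host 1 (new)  [load 27/36]
  15 → host 2 (new)  [load 15/36]
  14 → host 2  [load 29/36]
  14 → host 3 (new)  [load 14/36]
  11 → host 3  [load 25/36]
  7 → host 1  [load 34/36]
3 hosts opened.

3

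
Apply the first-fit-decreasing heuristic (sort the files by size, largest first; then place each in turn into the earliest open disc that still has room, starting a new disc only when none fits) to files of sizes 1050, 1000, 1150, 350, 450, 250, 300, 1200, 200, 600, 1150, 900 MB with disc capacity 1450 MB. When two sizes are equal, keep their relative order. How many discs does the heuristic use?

7

Sorted descending: 1200, 1150, 1150, 1050, 1000, 900, 600, 450, 350, 300, 250, 200.
  1200 → disc 1 (new)  [load 1200/1450]
  1150 → disc 2 (new)  [load 1150/1450]
  1150 → disc 3 (new)  [load 1150/1450]
  1050 → disc 4 (new)  [load 1050/1450]
  1000 → disc 5 (new)  [load 1000/1450]
  900 → disc 6 (new)  [load 900/1450]
  600 → disc 7 (new)  [load 600/1450]
  450 → disc 5  [load 1450/1450]
  350 → disc 4  [load 1400/1450]
  300 → disc 2  [load 1450/1450]
  250 → disc 1  [load 1450/1450]
  200 → disc 3  [load 1350/1450]
7 discs opened.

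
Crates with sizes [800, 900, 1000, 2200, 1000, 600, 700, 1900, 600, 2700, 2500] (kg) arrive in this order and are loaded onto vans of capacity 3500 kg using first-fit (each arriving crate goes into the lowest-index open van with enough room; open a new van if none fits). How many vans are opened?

5

  800 → van 1 (new)  [load 800/3500]
  900 → van 1  [load 1700/3500]
  1000 → van 1  [load 2700/3500]
  2200 → van 2 (new)  [load 2200/3500]
  1000 → van 2  [load 3200/3500]
  600 → van 1  [load 3300/3500]
  700 → van 3 (new)  [load 700/3500]
  1900 → van 3  [load 2600/3500]
  600 → van 3  [load 3200/3500]
  2700 → van 4 (new)  [load 2700/3500]
  2500 → van 5 (new)  [load 2500/3500]
5 vans opened.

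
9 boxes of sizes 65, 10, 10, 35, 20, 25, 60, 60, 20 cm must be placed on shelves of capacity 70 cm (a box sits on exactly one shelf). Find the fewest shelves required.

Total = 65 + 60 + 60 + 35 + 25 + 20 + 20 + 10 + 10 = 305 cm.
Lower bound: ⌈305/70⌉ = 5 shelves.
A packing using 5 shelves:
  shelf 1: 65 = 65
  shelf 2: 60 + 10 = 70
  shelf 3: 60 + 10 = 70
  shelf 4: 35 + 25 = 60
  shelf 5: 20 + 20 = 40
This matches the lower bound, so 5 is optimal.

5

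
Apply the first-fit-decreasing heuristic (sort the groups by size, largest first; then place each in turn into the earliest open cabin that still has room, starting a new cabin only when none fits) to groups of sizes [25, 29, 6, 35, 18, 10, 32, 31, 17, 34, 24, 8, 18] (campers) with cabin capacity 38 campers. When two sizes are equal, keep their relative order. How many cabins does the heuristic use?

9

Sorted descending: 35, 34, 32, 31, 29, 25, 24, 18, 18, 17, 10, 8, 6.
  35 → cabin 1 (new)  [load 35/38]
  34 → cabin 2 (new)  [load 34/38]
  32 → cabin 3 (new)  [load 32/38]
  31 → cabin 4 (new)  [load 31/38]
  29 → cabin 5 (new)  [load 29/38]
  25 → cabin 6 (new)  [load 25/38]
  24 → cabin 7 (new)  [load 24/38]
  18 → cabin 8 (new)  [load 18/38]
  18 → cabin 8  [load 36/38]
  17 → cabin 9 (new)  [load 17/38]
  10 → cabin 6  [load 35/38]
  8 → cabin 5  [load 37/38]
  6 → cabin 3  [load 38/38]
9 cabins opened.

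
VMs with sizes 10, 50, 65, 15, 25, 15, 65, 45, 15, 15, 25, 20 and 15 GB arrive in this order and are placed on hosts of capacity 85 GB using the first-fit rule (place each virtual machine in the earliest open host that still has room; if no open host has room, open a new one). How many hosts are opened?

5

  10 → host 1 (new)  [load 10/85]
  50 → host 1  [load 60/85]
  65 → host 2 (new)  [load 65/85]
  15 → host 1  [load 75/85]
  25 → host 3 (new)  [load 25/85]
  15 → host 2  [load 80/85]
  65 → host 4 (new)  [load 65/85]
  45 → host 3  [load 70/85]
  15 → host 3  [load 85/85]
  15 → host 4  [load 80/85]
  25 → host 5 (new)  [load 25/85]
  20 → host 5  [load 45/85]
  15 → host 5  [load 60/85]
5 hosts opened.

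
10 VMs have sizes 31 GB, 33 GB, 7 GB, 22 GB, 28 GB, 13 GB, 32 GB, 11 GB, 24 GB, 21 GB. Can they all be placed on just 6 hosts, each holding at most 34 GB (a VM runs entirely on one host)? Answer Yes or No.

Total = 222 GB; ⌈222/34⌉ = 7.
At least 7 hosts are required, but only 6 are allowed.

No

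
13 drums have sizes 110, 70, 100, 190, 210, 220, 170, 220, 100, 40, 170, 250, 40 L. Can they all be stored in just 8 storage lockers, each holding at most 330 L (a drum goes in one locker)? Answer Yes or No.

Yes

A valid assignment using 7 storage lockers:
  locker 1: 250 + 70 = 320
  locker 2: 220 + 110 = 330
  locker 3: 220 + 100 = 320
  locker 4: 210 + 100 = 310
  locker 5: 190 + 40 + 40 = 270
  locker 6: 170 = 170
  locker 7: 170 = 170
That uses only 7 ≤ 8, so 8 storage lockers are enough.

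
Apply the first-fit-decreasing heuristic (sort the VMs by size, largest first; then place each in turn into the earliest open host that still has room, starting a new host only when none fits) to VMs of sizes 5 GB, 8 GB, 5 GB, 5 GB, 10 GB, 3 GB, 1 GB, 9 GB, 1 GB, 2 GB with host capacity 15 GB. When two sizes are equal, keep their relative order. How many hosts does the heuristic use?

Sorted descending: 10, 9, 8, 5, 5, 5, 3, 2, 1, 1.
  10 → host 1 (new)  [load 10/15]
  9 → host 2 (new)  [load 9/15]
  8 → host 3 (new)  [load 8/15]
  5 → host 1  [load 15/15]
  5 → host 2  [load 14/15]
  5 → host 3  [load 13/15]
  3 → host 4 (new)  [load 3/15]
  2 → host 3  [load 15/15]
  1 → host 2  [load 15/15]
  1 → host 4  [load 4/15]
4 hosts opened.

4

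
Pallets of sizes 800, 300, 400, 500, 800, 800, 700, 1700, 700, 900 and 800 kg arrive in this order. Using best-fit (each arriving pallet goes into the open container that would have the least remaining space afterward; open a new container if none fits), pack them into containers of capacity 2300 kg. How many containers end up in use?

5

  800 → container 1 (new)  [load 800/2300]
  300 → container 1  [load 1100/2300]
  400 → container 1  [load 1500/2300]
  500 → container 1  [load 2000/2300]
  800 → container 2 (new)  [load 800/2300]
  800 → container 2  [load 1600/2300]
  700 → container 2  [load 2300/2300]
  1700 → container 3 (new)  [load 1700/2300]
  700 → container 4 (new)  [load 700/2300]
  900 → container 4  [load 1600/2300]
  800 → container 5 (new)  [load 800/2300]
5 containers opened.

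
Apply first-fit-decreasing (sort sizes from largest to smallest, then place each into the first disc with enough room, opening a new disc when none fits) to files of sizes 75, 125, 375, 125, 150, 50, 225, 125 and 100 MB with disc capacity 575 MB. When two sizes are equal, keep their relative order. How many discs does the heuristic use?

Sorted descending: 375, 225, 150, 125, 125, 125, 100, 75, 50.
  375 → disc 1 (new)  [load 375/575]
  225 → disc 2 (new)  [load 225/575]
  150 → disc 1  [load 525/575]
  125 → disc 2  [load 350/575]
  125 → disc 2  [load 475/575]
  125 → disc 3 (new)  [load 125/575]
  100 → disc 2  [load 575/575]
  75 → disc 3  [load 200/575]
  50 → disc 1  [load 575/575]
3 discs opened.

3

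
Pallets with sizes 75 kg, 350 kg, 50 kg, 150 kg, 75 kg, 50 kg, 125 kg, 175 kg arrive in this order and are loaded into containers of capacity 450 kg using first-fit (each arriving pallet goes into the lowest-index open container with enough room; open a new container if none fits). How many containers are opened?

3

  75 → container 1 (new)  [load 75/450]
  350 → container 1  [load 425/450]
  50 → container 2 (new)  [load 50/450]
  150 → container 2  [load 200/450]
  75 → container 2  [load 275/450]
  50 → container 2  [load 325/450]
  125 → container 2  [load 450/450]
  175 → container 3 (new)  [load 175/450]
3 containers opened.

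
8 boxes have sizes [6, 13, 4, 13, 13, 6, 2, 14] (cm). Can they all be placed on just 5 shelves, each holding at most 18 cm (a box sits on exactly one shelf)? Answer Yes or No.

A valid assignment using 5 shelves:
  shelf 1: 14 + 4 = 18
  shelf 2: 13 + 2 = 15
  shelf 3: 13 = 13
  shelf 4: 13 = 13
  shelf 5: 6 + 6 = 12
Every load is within 18 cm, so 5 shelves suffice.

Yes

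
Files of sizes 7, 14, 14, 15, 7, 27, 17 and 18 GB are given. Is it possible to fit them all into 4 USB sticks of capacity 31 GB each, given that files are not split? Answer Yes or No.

Total = 119 GB; ⌈119/31⌉ = 4.
The bound of 4 does not rule out 4, but exhaustive search shows no assignment into 4 USB sticks of capacity 31 GB exists — the minimum is 5.

No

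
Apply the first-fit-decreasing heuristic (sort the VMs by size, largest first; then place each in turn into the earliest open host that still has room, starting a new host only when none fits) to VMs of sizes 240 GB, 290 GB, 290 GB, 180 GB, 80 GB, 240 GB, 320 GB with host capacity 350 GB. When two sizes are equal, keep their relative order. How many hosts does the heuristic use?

6

Sorted descending: 320, 290, 290, 240, 240, 180, 80.
  320 → host 1 (new)  [load 320/350]
  290 → host 2 (new)  [load 290/350]
  290 → host 3 (new)  [load 290/350]
  240 → host 4 (new)  [load 240/350]
  240 → host 5 (new)  [load 240/350]
  180 → host 6 (new)  [load 180/350]
  80 → host 4  [load 320/350]
6 hosts opened.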